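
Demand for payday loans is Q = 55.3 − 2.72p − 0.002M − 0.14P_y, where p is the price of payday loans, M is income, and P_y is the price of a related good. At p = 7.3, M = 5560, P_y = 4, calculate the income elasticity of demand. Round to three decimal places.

-0.468

First evaluate Q: 55.3 − 2.72(7.3) − 0.002(5560) − 0.14(4) = 55.3 − 19.856 − 11.12 − 0.56 = 23.764.
∂Q/∂M = −0.002, so E_I = -0.002·(5560/23.764) ≈ -0.468.
E_I < 0: inferior good.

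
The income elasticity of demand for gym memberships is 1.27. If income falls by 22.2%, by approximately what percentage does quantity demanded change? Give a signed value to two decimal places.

%ΔQ ≈ E × %ΔI = (1.27) × (-22.2%) ≈ -28.19%.

-28.19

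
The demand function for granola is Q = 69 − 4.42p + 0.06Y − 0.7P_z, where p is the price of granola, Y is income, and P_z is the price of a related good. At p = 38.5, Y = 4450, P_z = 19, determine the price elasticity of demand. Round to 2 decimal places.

-1.12

Evaluating quantity at (p, Y, P_z) gives Q = 69 − 4.42(38.5) + 0.06(4450) − 0.7(19) = 69 − 170.17 + 267 − 13.3 = 152.53.
∂Q/∂p = −4.42, so E_p = (−4.42)·(38.5/152.53) ≈ -1.12.
|E_p| > 1: demand is elastic.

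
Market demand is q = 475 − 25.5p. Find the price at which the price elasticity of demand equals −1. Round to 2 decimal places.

9.31

For linear demand q = a − bp, E = −bp/(a − bp). |E| = 1 ⇒ bp = a − bp ⇒ p = a/(2b).
p = 475/(2·25.5) ≈ 9.31.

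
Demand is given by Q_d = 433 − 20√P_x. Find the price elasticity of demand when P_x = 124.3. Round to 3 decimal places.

-0.531

At P_x = 124.3, Q_d = 210.0202.
dQ_d/dP_x = −20/(2√P_x) = −20/(2·11.149).
Point elasticity E = (dQ_d/dP_x)·(P_x/Q_d) = -0.8969 × 124.3/210.0202 ≈ -0.531.
|E| < 1, so demand is inelastic at this price.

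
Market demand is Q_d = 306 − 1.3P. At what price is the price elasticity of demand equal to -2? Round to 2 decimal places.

156.92

Set −bP/(a − bP) = −2 ⇒ bP = 2(a − bP) ⇒ bP(1+2) = 2·a.
P = 2·306/(1.3·3) ≈ 156.92.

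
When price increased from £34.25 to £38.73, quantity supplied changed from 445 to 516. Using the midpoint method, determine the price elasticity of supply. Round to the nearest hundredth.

1.20

%Δq = (516 − 445)/[(445 + 516)/2] = 71/480.5 ≈ 0.1478.
%ΔP = (38.73 − 34.25)/[(34.25 + 38.73)/2] = 4.48/36.49 ≈ 0.1228.
Arc elasticity E = %Δq/%ΔP ≈ 0.1478/0.1228 ≈ 1.20.
|E| > 1: supply is elastic over this range.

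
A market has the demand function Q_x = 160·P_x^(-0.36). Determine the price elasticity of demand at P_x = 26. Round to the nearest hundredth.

For a Cobb–Douglas (constant-elasticity) form Q_x = A·P_x^α·…, the elasticity with respect to P_x equals the exponent α at every point.
Here the exponent on P_x is -0.36, so the price elasticity of demand is -0.36.

-0.36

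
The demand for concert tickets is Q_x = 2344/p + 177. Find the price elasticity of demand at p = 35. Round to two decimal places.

At p = 35, Q_x = 243.9714.
dQ_x/dp = −2344/p² = −1.9135.
Point elasticity E = (dQ_x/dp)·(p/Q_x) = -1.9135 × 35/243.9714 ≈ -0.27.
|E| < 1, so demand is inelastic at this price.

-0.27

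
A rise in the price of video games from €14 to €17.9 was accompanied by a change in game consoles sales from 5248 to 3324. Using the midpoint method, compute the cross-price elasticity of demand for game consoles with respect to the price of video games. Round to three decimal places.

%ΔQ_x = (3324 − 5248)/[(5248+3324)/2] = -1924/4286 ≈ -0.4489.
%ΔP_y = (17.9 − 14)/[(14+17.9)/2] ≈ 0.2445.
E_xy = -0.4489/0.2445 ≈ -1.836.
E_xy < 0, so game consoles and video games are complements.

-1.836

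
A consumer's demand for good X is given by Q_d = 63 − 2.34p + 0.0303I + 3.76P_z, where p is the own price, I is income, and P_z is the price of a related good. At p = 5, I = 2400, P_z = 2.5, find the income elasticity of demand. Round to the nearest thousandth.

0.545

At the given point, Q_d = 63 − 2.34(5) + 0.0303(2400) + 3.76(2.5) = 63 − 11.7 + 72.72 + 9.4 = 133.42.
∂Q_d/∂I = +0.0303, so E_I = 0.0303·(2400/133.42) ≈ 0.545.
E_I ∈ (0,1): normal good (necessity).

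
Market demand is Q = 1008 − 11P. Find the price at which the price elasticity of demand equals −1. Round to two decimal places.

For linear demand Q = a − bP, E = −bP/(a − bP). |E| = 1 ⇒ bP = a − bP ⇒ P = a/(2b).
P = 1008/(2·11) ≈ 45.82.

45.82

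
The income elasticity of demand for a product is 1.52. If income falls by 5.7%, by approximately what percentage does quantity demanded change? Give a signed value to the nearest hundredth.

%ΔQ ≈ E × %ΔI = (1.52) × (-5.7%) ≈ -8.66%.

-8.66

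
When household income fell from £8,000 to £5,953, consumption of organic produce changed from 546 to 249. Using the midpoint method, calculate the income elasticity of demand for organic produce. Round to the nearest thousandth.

%ΔQ = (249 − 546)/[(546+249)/2] = -297/397.5 ≈ -0.7472.
%ΔI = (5,953 − 8,000)/[(8,000+5,953)/2] = -2047/6976.5 ≈ -0.2934.
E_I = %ΔQ/%ΔI ≈ 2.546.
E_I > 1: normal good (luxury).

2.546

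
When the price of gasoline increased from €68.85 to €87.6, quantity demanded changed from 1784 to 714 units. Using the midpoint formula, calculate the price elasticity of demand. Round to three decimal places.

%Δq = (714 − 1784)/[(1784 + 714)/2] = -1070/1249 ≈ -0.8567.
%Δp = (87.6 − 68.85)/[(68.85 + 87.6)/2] = 18.75/78.225 ≈ 0.2397.
Arc elasticity E = %Δq/%Δp ≈ -0.8567/0.2397 ≈ -3.574.
|E| > 1: demand is elastic over this range.

-3.574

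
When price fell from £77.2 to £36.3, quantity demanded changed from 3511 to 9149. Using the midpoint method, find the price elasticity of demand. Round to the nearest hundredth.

-1.24

%ΔQ = (9149 − 3511)/[(3511 + 9149)/2] = 5638/6330 ≈ 0.8907.
%Δp = (36.3 − 77.2)/[(77.2 + 36.3)/2] = -40.9/56.75 ≈ -0.7207.
Arc elasticity E = %ΔQ/%Δp ≈ 0.8907/-0.7207 ≈ -1.24.
|E| > 1: demand is elastic over this range.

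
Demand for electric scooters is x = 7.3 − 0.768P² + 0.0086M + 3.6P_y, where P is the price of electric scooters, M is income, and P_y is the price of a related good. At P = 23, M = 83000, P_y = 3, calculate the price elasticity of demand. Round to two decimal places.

-2.50

First evaluate x: 7.3 − 0.768(23)² + 0.0086(83000) + 3.6(3) = 7.3 − 406.272 + 713.8 + 10.8 = 325.628.
∂x/∂P = −2·0.768·P = -35.328, so E_p = -35.328·(23/325.628) ≈ -2.50.
|E_p| > 1: demand is elastic.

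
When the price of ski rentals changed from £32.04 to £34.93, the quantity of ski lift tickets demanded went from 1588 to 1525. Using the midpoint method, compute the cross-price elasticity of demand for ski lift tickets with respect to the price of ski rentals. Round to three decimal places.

%ΔQ_x = (1525 − 1588)/[(1588+1525)/2] = -63/1556.5 ≈ -0.0405.
%ΔP_y = (34.93 − 32.04)/[(32.04+34.93)/2] ≈ 0.0863.
E_xy = -0.0405/0.0863 ≈ -0.469.
E_xy < 0, so ski lift tickets and ski rentals are complements.

-0.469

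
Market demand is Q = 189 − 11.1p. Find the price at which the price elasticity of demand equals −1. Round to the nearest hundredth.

8.51

For linear demand Q = a − bp, E = −bp/(a − bp). |E| = 1 ⇒ bp = a − bp ⇒ p = a/(2b).
p = 189/(2·11.1) ≈ 8.51.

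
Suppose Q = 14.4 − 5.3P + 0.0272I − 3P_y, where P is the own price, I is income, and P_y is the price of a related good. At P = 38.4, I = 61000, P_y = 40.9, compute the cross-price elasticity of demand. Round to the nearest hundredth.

-0.09

At the given point, Q = 14.4 − 5.3(38.4) + 0.0272(61000) − 3(40.9) = 14.4 − 203.52 + 1659.2 − 122.7 = 1347.38.
∂Q/∂P_y = −3, so E_xy = -3·(40.9/1347.38) ≈ -0.09.
E_xy < 0: the goods are complements.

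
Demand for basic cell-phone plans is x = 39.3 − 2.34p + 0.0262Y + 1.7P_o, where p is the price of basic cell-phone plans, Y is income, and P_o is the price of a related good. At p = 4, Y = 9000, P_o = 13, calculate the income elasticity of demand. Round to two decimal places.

0.82

At the given point, x = 39.3 − 2.34(4) + 0.0262(9000) + 1.7(13) = 39.3 − 9.36 + 235.8 + 22.1 = 287.84.
∂x/∂Y = +0.0262, so E_I = 0.0262·(9000/287.84) ≈ 0.82.
E_I ∈ (0,1): normal good (necessity).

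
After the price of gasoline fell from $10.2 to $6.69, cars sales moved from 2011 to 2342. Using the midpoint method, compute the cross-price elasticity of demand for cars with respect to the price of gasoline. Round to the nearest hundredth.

%ΔQ_x = (2342 − 2011)/[(2011+2342)/2] = 331/2176.5 ≈ 0.1521.
%ΔP_y = (6.69 − 10.2)/[(10.2+6.69)/2] ≈ -0.4156.
E_xy = 0.1521/-0.4156 ≈ -0.37.
E_xy < 0, so cars and gasoline are complements.

-0.37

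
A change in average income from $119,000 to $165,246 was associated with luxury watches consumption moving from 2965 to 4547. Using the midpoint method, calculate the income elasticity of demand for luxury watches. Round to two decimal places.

%ΔQ = (4547 − 2965)/[(2965+4547)/2] = 1582/3756 ≈ 0.4212.
%ΔI = (165,246 − 119,000)/[(119,000+165,246)/2] = 46246/142123 ≈ 0.3254.
E_I = %ΔQ/%ΔI ≈ 1.29.
E_I > 1: normal good (luxury).

1.29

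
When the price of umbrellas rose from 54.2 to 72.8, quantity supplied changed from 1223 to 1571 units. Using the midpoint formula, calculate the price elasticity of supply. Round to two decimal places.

%ΔQ = (1571 − 1223)/[(1223 + 1571)/2] = 348/1397 ≈ 0.2491.
%ΔP = (72.8 − 54.2)/[(54.2 + 72.8)/2] = 18.6/63.5 ≈ 0.2929.
Arc elasticity E = %ΔQ/%ΔP ≈ 0.2491/0.2929 ≈ 0.85.
|E| < 1: supply is inelastic over this range.

0.85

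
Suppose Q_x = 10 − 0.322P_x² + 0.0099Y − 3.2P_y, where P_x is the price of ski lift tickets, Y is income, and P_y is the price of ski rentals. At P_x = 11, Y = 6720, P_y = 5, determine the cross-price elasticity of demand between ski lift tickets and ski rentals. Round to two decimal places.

Evaluating quantity at (P_x, Y, P_y) gives Q_x = 10 − 0.322(11)² + 0.0099(6720) − 3.2(5) = 10 − 38.962 + 66.528 − 16 = 21.566.
∂Q_x/∂P_y = −3.2, so E_xy = -3.2·(5/21.566) ≈ -0.74.
E_xy < 0: the goods are complements.

-0.74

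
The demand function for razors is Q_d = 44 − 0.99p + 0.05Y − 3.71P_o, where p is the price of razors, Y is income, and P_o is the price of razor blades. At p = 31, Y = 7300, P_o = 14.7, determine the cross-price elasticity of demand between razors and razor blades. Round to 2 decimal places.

-0.17

Substituting, Q_d = 44 − 0.99(31) + 0.05(7300) − 3.71(14.7) = 44 − 30.69 + 365 − 54.537 = 323.773.
∂Q_d/∂P_o = −3.71, so E_xy = -3.71·(14.7/323.773) ≈ -0.17.
E_xy < 0: the goods are complements.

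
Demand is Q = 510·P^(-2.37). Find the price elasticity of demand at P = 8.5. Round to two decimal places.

-2.37

For a Cobb–Douglas (constant-elasticity) form Q = A·P^α·…, the elasticity with respect to P equals the exponent α at every point.
Here the exponent on P is -2.37, so the price elasticity of demand is -2.37.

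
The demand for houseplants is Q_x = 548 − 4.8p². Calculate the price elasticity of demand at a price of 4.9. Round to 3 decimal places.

At p = 4.9, Q_x = 432.752.
dQ_x/dp = −2·4.8·p = −47.04.
Point elasticity E = (dQ_x/dp)·(p/Q_x) = -47.04 × 4.9/432.752 ≈ -0.533.
|E| < 1, so demand is inelastic at this price.

-0.533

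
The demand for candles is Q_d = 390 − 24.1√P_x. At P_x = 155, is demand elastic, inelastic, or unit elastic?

At P_x = 155, Q_d = 89.9574.
dQ_d/dP_x = −24.1/(2√P_x) = −24.1/(2·12.4499).
Point elasticity E = (dQ_d/dP_x)·(P_x/Q_d) = -0.9679 × 155/89.9574 ≈ -1.668.
|E| ≈ 1.668 > 1, so demand is elastic.

elastic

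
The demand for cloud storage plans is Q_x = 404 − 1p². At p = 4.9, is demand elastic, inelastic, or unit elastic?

At p = 4.9, Q_x = 379.99.
dQ_x/dp = −2·1·p = −9.8.
Point elasticity E = (dQ_x/dp)·(p/Q_x) = -9.8 × 4.9/379.99 ≈ -0.126.
|E| ≈ 0.126 < 1, so demand is inelastic.

inelastic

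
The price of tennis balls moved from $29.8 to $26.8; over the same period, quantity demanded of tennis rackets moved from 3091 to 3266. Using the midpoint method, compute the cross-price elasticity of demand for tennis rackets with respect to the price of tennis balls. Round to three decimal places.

%ΔQ_x = (3266 − 3091)/[(3091+3266)/2] = 175/3178.5 ≈ 0.0551.
%ΔP_y = (26.8 − 29.8)/[(29.8+26.8)/2] ≈ -0.1060.
E_xy = 0.0551/-0.1060 ≈ -0.519.
E_xy < 0, so tennis rackets and tennis balls are complements.

-0.519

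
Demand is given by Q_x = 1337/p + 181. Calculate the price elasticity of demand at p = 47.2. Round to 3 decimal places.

-0.135

At p = 47.2, Q_x = 209.3263.
dQ_x/dp = −1337/p² = −0.6001.
Point elasticity E = (dQ_x/dp)·(p/Q_x) = -0.6001 × 47.2/209.3263 ≈ -0.135.
|E| < 1, so demand is inelastic at this price.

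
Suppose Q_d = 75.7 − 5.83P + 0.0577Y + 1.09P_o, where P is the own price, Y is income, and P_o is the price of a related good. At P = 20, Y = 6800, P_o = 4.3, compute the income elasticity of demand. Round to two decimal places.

At the given point, Q_d = 75.7 − 5.83(20) + 0.0577(6800) + 1.09(4.3) = 75.7 − 116.6 + 392.36 + 4.687 = 356.147.
∂Q_d/∂Y = +0.0577, so E_I = 0.0577·(6800/356.147) ≈ 1.10.
E_I > 1: normal good (luxury).

1.10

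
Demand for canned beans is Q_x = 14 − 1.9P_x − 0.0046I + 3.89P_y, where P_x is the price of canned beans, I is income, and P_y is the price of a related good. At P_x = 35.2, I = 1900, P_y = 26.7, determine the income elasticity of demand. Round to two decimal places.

Substituting, Q_x = 14 − 1.9(35.2) − 0.0046(1900) + 3.89(26.7) = 14 − 66.88 − 8.74 + 103.863 = 42.243.
∂Q_x/∂I = −0.0046, so E_I = -0.0046·(1900/42.243) ≈ -0.21.
E_I < 0: inferior good.

-0.21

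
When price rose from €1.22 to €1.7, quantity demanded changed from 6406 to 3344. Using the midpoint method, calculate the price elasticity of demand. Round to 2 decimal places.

%ΔQ = (3344 − 6406)/[(6406 + 3344)/2] = -3062/4875 ≈ -0.6281.
%Δp = (1.7 − 1.22)/[(1.22 + 1.7)/2] = 0.48/1.46 ≈ 0.3288.
Arc elasticity E = %ΔQ/%Δp ≈ -0.6281/0.3288 ≈ -1.91.
|E| > 1: demand is elastic over this range.

-1.91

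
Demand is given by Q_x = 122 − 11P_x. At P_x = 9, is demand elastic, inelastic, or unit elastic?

elastic

At P_x = 9, Q_x = 23.
dQ_x/dP_x = −11.
Point elasticity E = (dQ_x/dP_x)·(P_x/Q_x) = -11 × 9/23 ≈ -4.304.
|E| ≈ 4.304 > 1, so demand is elastic.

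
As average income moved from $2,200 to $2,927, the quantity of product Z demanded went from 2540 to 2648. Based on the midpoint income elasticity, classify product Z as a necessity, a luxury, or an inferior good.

%ΔQ = (2648 − 2540)/[(2540+2648)/2] = 108/2594 ≈ 0.0416.
%ΔY = (2,927 − 2,200)/[(2,200+2,927)/2] = 727/2563.5 ≈ 0.2836.
E_I = %ΔQ/%ΔY ≈ 0.147.
E_I ∈ (0,1): normal good (necessity).

necessity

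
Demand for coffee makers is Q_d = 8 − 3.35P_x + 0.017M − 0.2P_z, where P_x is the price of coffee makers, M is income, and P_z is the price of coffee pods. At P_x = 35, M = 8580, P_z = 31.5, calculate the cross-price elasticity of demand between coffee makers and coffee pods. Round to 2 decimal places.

Q_d = 8 − 3.35(35) + 0.017(8580) − 0.2(31.5) = 8 − 117.25 + 145.86 − 6.3 = 30.31.
∂Q_d/∂P_z = −0.2, so E_xy = -0.2·(31.5/30.31) ≈ -0.21.
E_xy < 0: the goods are complements.

-0.21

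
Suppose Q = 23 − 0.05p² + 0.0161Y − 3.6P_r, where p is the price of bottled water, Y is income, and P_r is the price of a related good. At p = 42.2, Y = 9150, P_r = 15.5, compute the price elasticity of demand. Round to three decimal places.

First evaluate Q: 23 − 0.05(42.2)² + 0.0161(9150) − 3.6(15.5) = 23 − 89.042 + 147.315 − 55.8 = 25.473.
∂Q/∂p = −2·0.05·p = -4.22, so E_p = -4.22·(42.2/25.473) ≈ -6.991.
|E_p| > 1: demand is elastic.

-6.991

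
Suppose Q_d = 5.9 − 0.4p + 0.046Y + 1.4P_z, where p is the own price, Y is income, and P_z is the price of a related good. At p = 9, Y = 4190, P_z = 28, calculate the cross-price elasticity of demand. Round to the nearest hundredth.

0.17

Q_d = 5.9 − 0.4(9) + 0.046(4190) + 1.4(28) = 5.9 − 3.6 + 192.74 + 39.2 = 234.24.
∂Q_d/∂P_z = +1.4, so E_xy = 1.4·(28/234.24) ≈ 0.17.
E_xy > 0: the goods are substitutes.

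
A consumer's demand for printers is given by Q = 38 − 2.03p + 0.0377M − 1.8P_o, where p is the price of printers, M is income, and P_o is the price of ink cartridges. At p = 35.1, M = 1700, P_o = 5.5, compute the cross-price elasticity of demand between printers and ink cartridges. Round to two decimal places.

Substituting, Q = 38 − 2.03(35.1) + 0.0377(1700) − 1.8(5.5) = 38 − 71.253 + 64.09 − 9.9 = 20.937.
∂Q/∂P_o = −1.8, so E_xy = -1.8·(5.5/20.937) ≈ -0.47.
E_xy < 0: the goods are complements.

-0.47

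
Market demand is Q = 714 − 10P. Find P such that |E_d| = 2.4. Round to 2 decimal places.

Set −bP/(a − bP) = −2.4 ⇒ bP = 2.4(a − bP) ⇒ bP(1+2.4) = 2.4·a.
P = 2.4·714/(10·3.4) = 50.40.

50.40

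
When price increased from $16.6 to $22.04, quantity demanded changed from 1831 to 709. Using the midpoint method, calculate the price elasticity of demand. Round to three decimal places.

%Δq = (709 − 1831)/[(1831 + 709)/2] = -1122/1270 ≈ -0.8835.
%Δp = (22.04 − 16.6)/[(16.6 + 22.04)/2] = 5.44/19.32 ≈ 0.2816.
Arc elasticity E = %Δq/%Δp ≈ -0.8835/0.2816 ≈ -3.138.
|E| > 1: demand is elastic over this range.

-3.138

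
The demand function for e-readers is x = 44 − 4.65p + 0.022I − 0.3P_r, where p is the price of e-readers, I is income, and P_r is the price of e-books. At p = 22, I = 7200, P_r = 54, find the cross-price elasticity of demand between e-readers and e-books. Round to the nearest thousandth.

At the given point, x = 44 − 4.65(22) + 0.022(7200) − 0.3(54) = 44 − 102.3 + 158.4 − 16.2 = 83.9.
∂x/∂P_r = −0.3, so E_xy = -0.3·(54/83.9) ≈ -0.193.
E_xy < 0: the goods are complements.

-0.193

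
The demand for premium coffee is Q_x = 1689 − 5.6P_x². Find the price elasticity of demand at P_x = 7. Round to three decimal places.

-0.388

At P_x = 7, Q_x = 1414.6.
dQ_x/dP_x = −2·5.6·P_x = −78.4.
Point elasticity E = (dQ_x/dP_x)·(P_x/Q_x) = -78.4 × 7/1414.6 ≈ -0.388.
|E| < 1, so demand is inelastic at this price.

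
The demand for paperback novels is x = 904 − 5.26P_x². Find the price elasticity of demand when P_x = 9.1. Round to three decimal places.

-1.860

At P_x = 9.1, x = 468.4194.
dx/dP_x = −2·5.26·P_x = −95.732.
Point elasticity E = (dx/dP_x)·(P_x/x) = -95.732 × 9.1/468.4194 ≈ -1.860.
|E| > 1, so demand is elastic at this price.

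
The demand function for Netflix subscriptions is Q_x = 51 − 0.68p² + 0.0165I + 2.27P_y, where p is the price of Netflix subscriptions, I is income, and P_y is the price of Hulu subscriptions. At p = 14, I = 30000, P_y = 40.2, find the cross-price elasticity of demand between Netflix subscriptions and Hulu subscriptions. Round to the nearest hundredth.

0.18

Q_x = 51 − 0.68(14)² + 0.0165(30000) + 2.27(40.2) = 51 − 133.28 + 495 + 91.254 = 503.974.
∂Q_x/∂P_y = +2.27, so E_xy = 2.27·(40.2/503.974) ≈ 0.18.
E_xy > 0: the goods are substitutes.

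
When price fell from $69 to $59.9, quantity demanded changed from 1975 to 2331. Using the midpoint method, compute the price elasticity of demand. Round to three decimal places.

%ΔQ = (2331 − 1975)/[(1975 + 2331)/2] = 356/2153 ≈ 0.1654.
%ΔP = (59.9 − 69)/[(69 + 59.9)/2] = -9.1/64.45 ≈ -0.1412.
Arc elasticity E = %ΔQ/%ΔP ≈ 0.1654/-0.1412 ≈ -1.171.
|E| > 1: demand is elastic over this range.

-1.171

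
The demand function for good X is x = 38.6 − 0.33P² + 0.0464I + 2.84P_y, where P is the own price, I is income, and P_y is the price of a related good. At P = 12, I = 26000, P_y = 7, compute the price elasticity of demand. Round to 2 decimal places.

x = 38.6 − 0.33(12)² + 0.0464(26000) + 2.84(7) = 38.6 − 47.52 + 1206.4 + 19.88 = 1217.36.
∂x/∂P = −2·0.33·P = -7.92, so E_p = -7.92·(12/1217.36) ≈ -0.08.
|E_p| < 1: demand is inelastic.

-0.08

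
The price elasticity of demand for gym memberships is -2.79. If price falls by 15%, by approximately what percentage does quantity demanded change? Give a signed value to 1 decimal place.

%ΔQ ≈ E × %ΔP = (-2.79) × (-15%) ≈ 41.9%.

41.9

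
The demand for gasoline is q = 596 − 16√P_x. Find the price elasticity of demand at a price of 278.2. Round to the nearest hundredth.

At P_x = 278.2, q = 329.1307.
dq/dP_x = −16/(2√P_x) = −16/(2·16.6793).
Point elasticity E = (dq/dP_x)·(P_x/q) = -0.4796 × 278.2/329.1307 ≈ -0.41.
|E| < 1, so demand is inelastic at this price.

-0.41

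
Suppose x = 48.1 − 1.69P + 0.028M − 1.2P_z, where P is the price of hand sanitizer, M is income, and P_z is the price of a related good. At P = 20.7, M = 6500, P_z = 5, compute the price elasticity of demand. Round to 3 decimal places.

Substituting, x = 48.1 − 1.69(20.7) + 0.028(6500) − 1.2(5) = 48.1 − 34.983 + 182 − 6 = 189.117.
∂x/∂P = −1.69, so E_p = (−1.69)·(20.7/189.117) ≈ -0.185.
|E_p| < 1: demand is inelastic.

-0.185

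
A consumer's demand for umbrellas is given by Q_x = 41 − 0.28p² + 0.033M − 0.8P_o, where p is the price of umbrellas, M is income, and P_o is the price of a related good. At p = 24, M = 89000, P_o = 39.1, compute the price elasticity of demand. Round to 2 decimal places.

First evaluate Q_x: 41 − 0.28(24)² + 0.033(89000) − 0.8(39.1) = 41 − 161.28 + 2937 − 31.28 = 2785.44.
∂Q_x/∂p = −2·0.28·p = -13.44, so E_p = -13.44·(24/2785.44) ≈ -0.12.
|E_p| < 1: demand is inelastic.

-0.12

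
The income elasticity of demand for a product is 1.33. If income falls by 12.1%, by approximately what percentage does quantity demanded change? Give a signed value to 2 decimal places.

-16.09

%ΔQ ≈ E × %ΔI = (1.33) × (-12.1%) ≈ -16.09%.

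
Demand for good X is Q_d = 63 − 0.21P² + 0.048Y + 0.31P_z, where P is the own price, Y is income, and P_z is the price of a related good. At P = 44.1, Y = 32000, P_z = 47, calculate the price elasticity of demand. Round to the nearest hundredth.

First evaluate Q_d: 63 − 0.21(44.1)² + 0.048(32000) + 0.31(47) = 63 − 408.4101 + 1536 + 14.57 = 1205.1599.
∂Q_d/∂P = −2·0.21·P = -18.522, so E_p = -18.522·(44.1/1205.1599) ≈ -0.68.
|E_p| < 1: demand is inelastic.

-0.68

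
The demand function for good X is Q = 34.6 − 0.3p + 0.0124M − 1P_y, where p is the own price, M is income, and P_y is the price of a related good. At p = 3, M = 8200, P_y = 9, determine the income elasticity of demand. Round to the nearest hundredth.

0.80

At the given point, Q = 34.6 − 0.3(3) + 0.0124(8200) − 1(9) = 34.6 − 0.9 + 101.68 − 9 = 126.38.
∂Q/∂M = +0.0124, so E_I = 0.0124·(8200/126.38) ≈ 0.80.
E_I ∈ (0,1): normal good (necessity).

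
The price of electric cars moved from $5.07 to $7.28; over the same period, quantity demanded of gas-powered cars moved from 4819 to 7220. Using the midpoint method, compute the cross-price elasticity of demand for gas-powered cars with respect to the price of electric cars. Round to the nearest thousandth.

1.114

%ΔQ_x = (7220 − 4819)/[(4819+7220)/2] = 2401/6019.5 ≈ 0.3989.
%ΔP_y = (7.28 − 5.07)/[(5.07+7.28)/2] ≈ 0.3579.
E_xy = 0.3989/0.3579 ≈ 1.114.
E_xy > 0, so gas-powered cars and electric cars are substitutes.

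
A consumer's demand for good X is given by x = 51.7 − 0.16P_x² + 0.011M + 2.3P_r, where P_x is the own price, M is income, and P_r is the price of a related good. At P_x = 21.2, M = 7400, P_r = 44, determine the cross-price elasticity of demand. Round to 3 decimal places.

Evaluating quantity at (P_x, M, P_r) gives x = 51.7 − 0.16(21.2)² + 0.011(7400) + 2.3(44) = 51.7 − 71.9104 + 81.4 + 101.2 = 162.3896.
∂x/∂P_r = +2.3, so E_xy = 2.3·(44/162.3896) ≈ 0.623.
E_xy > 0: the goods are substitutes.

0.623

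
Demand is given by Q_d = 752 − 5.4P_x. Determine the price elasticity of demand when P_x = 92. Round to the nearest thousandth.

At P_x = 92, Q_d = 255.2.
dQ_d/dP_x = −5.4.
Point elasticity E = (dQ_d/dP_x)·(P_x/Q_d) = -5.4 × 92/255.2 ≈ -1.947.
|E| > 1, so demand is elastic at this price.

-1.947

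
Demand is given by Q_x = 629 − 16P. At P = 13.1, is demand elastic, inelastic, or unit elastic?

inelastic

At P = 13.1, Q_x = 419.4.
dQ_x/dP = −16.
Point elasticity E = (dQ_x/dP)·(P/Q_x) = -16 × 13.1/419.4 ≈ -0.500.
|E| ≈ 0.500 < 1, so demand is inelastic.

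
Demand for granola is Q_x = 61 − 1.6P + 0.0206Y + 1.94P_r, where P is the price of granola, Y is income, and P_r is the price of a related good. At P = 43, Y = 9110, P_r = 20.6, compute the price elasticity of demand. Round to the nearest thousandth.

-0.313

Substituting, Q_x = 61 − 1.6(43) + 0.0206(9110) + 1.94(20.6) = 61 − 68.8 + 187.666 + 39.964 = 219.83.
∂Q_x/∂P = −1.6, so E_p = (−1.6)·(43/219.83) ≈ -0.313.
|E_p| < 1: demand is inelastic.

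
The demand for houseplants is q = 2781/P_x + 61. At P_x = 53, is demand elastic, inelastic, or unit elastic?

inelastic

At P_x = 53, q = 113.4717.
dq/dP_x = −2781/P_x² = −0.99.
Point elasticity E = (dq/dP_x)·(P_x/q) = -0.99 × 53/113.4717 ≈ -0.462.
|E| ≈ 0.462 < 1, so demand is inelastic.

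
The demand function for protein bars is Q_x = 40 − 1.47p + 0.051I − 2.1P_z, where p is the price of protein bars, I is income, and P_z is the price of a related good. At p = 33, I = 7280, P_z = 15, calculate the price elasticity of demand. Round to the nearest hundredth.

-0.15

Q_x = 40 − 1.47(33) + 0.051(7280) − 2.1(15) = 40 − 48.51 + 371.28 − 31.5 = 331.27.
∂Q_x/∂p = −1.47, so E_p = (−1.47)·(33/331.27) ≈ -0.15.
|E_p| < 1: demand is inelastic.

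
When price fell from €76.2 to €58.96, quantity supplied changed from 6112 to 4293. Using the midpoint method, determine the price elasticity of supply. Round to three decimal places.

1.371

%ΔQ = (4293 − 6112)/[(6112 + 4293)/2] = -1819/5202.5 ≈ -0.3496.
%ΔP = (58.96 − 76.2)/[(76.2 + 58.96)/2] = -17.24/67.58 ≈ -0.2551.
Arc elasticity E = %ΔQ/%ΔP ≈ -0.3496/-0.2551 ≈ 1.371.
|E| > 1: supply is elastic over this range.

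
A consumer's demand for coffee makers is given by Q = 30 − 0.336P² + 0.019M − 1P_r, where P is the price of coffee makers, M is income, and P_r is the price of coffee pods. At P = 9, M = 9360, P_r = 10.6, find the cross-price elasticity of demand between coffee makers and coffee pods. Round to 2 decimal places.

First evaluate Q: 30 − 0.336(9)² + 0.019(9360) − 1(10.6) = 30 − 27.216 + 177.84 − 10.6 = 170.024.
∂Q/∂P_r = −1, so E_xy = -1·(10.6/170.024) ≈ -0.06.
E_xy < 0: the goods are complements.

-0.06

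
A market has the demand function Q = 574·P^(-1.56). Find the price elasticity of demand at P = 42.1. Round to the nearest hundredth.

For a Cobb–Douglas (constant-elasticity) form Q = A·P^α·…, the elasticity with respect to P equals the exponent α at every point.
Here the exponent on P is -1.56, so the price elasticity of demand is -1.56.

-1.56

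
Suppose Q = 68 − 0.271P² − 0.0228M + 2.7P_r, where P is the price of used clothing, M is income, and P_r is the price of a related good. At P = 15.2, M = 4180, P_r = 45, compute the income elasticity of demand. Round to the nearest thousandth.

-3.017

At the given point, Q = 68 − 0.271(15.2)² − 0.0228(4180) + 2.7(45) = 68 − 62.6118 − 95.304 + 121.5 = 31.5842.
∂Q/∂M = −0.0228, so E_I = -0.0228·(4180/31.5842) ≈ -3.017.
E_I < 0: inferior good.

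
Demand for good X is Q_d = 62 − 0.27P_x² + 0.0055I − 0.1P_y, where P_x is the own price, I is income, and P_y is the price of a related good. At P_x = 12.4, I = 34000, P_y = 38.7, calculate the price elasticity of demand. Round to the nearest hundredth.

Evaluating quantity at (P_x, I, P_y) gives Q_d = 62 − 0.27(12.4)² + 0.0055(34000) − 0.1(38.7) = 62 − 41.5152 + 187 − 3.87 = 203.6148.
∂Q_d/∂P_x = −2·0.27·P_x = -6.696, so E_p = -6.696·(12.4/203.6148) ≈ -0.41.
|E_p| < 1: demand is inelastic.

-0.41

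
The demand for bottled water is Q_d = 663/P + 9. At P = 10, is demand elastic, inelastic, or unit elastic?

At P = 10, Q_d = 75.3.
dQ_d/dP = −663/P² = −6.63.
Point elasticity E = (dQ_d/dP)·(P/Q_d) = -6.63 × 10/75.3 ≈ -0.880.
|E| ≈ 0.880 < 1, so demand is inelastic.

inelastic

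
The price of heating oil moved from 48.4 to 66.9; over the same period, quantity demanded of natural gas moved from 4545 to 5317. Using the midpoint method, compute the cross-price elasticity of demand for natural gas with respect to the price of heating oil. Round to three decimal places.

%ΔQ_x = (5317 − 4545)/[(4545+5317)/2] = 772/4931 ≈ 0.1566.
%ΔP_y = (66.9 − 48.4)/[(48.4+66.9)/2] ≈ 0.3209.
E_xy = 0.1566/0.3209 ≈ 0.488.
E_xy > 0, so natural gas and heating oil are substitutes.

0.488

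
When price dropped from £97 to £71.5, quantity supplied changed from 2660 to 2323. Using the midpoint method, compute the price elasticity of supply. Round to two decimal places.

0.45

%ΔQ = (2323 − 2660)/[(2660 + 2323)/2] = -337/2491.5 ≈ -0.1353.
%ΔP = (71.5 − 97)/[(97 + 71.5)/2] = -25.5/84.25 ≈ -0.3027.
Arc elasticity E = %ΔQ/%ΔP ≈ -0.1353/-0.3027 ≈ 0.45.
|E| < 1: supply is inelastic over this range.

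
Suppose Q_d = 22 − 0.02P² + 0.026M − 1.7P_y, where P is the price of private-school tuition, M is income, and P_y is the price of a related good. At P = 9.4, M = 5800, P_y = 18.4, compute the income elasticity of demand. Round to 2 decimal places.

Evaluating quantity at (P, M, P_y) gives Q_d = 22 − 0.02(9.4)² + 0.026(5800) − 1.7(18.4) = 22 − 1.7672 + 150.8 − 31.28 = 139.7528.
∂Q_d/∂M = +0.026, so E_I = 0.026·(5800/139.7528) ≈ 1.08.
E_I > 1: normal good (luxury).

1.08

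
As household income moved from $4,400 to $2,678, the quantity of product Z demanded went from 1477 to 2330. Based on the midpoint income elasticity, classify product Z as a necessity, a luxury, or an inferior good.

inferior

%ΔQ = (2330 − 1477)/[(1477+2330)/2] = 853/1903.5 ≈ 0.4481.
%ΔM = (2,678 − 4,400)/[(4,400+2,678)/2] = -1722/3539 ≈ -0.4866.
E_I = %ΔQ/%ΔM ≈ -0.921.
E_I < 0: inferior good.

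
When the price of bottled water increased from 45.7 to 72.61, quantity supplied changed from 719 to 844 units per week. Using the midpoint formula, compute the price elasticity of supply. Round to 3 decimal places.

0.352

%Δq = (844 − 719)/[(719 + 844)/2] = 125/781.5 ≈ 0.1599.
%ΔP = (72.61 − 45.7)/[(45.7 + 72.61)/2] = 26.91/59.155 ≈ 0.4549.
Arc elasticity E = %Δq/%ΔP ≈ 0.1599/0.4549 ≈ 0.352.
|E| < 1: supply is inelastic over this range.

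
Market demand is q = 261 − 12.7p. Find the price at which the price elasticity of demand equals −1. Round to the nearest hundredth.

10.28

For linear demand q = a − bp, E = −bp/(a − bp). |E| = 1 ⇒ bp = a − bp ⇒ p = a/(2b).
p = 261/(2·12.7) ≈ 10.28.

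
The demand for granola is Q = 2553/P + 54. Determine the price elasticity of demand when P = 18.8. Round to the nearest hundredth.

-0.72

At P = 18.8, Q = 189.7979.
dQ/dP = −2553/P² = −7.2233.
Point elasticity E = (dQ/dP)·(P/Q) = -7.2233 × 18.8/189.7979 ≈ -0.72.
|E| < 1, so demand is inelastic at this price.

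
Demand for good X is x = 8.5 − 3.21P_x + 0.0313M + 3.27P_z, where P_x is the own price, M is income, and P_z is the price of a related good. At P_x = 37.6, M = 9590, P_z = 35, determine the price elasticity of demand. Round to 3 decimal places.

At the given point, x = 8.5 − 3.21(37.6) + 0.0313(9590) + 3.27(35) = 8.5 − 120.696 + 300.167 + 114.45 = 302.421.
∂x/∂P_x = −3.21, so E_p = (−3.21)·(37.6/302.421) ≈ -0.399.
|E_p| < 1: demand is inelastic.

-0.399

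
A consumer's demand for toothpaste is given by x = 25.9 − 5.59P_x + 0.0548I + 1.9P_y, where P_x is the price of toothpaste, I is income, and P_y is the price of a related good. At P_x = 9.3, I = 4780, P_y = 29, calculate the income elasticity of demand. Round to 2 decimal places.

0.90

Evaluating quantity at (P_x, I, P_y) gives x = 25.9 − 5.59(9.3) + 0.0548(4780) + 1.9(29) = 25.9 − 51.987 + 261.944 + 55.1 = 290.957.
∂x/∂I = +0.0548, so E_I = 0.0548·(4780/290.957) ≈ 0.90.
E_I ∈ (0,1): normal good (necessity).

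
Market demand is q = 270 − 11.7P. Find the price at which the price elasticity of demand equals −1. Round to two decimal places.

11.54

For linear demand q = a − bP, E = −bP/(a − bP). |E| = 1 ⇒ bP = a − bP ⇒ P = a/(2b).
P = 270/(2·11.7) ≈ 11.54.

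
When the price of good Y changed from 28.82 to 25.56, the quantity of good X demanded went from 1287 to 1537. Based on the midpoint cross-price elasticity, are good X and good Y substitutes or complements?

complements

%ΔQ_x = (1537 − 1287)/[(1287+1537)/2] = 250/1412 ≈ 0.1771.
%ΔP_y = (25.56 − 28.82)/[(28.82+25.56)/2] ≈ -0.1199.
E_xy = 0.1771/-0.1199 ≈ -1.477.
E_xy < 0, so the goods are complements.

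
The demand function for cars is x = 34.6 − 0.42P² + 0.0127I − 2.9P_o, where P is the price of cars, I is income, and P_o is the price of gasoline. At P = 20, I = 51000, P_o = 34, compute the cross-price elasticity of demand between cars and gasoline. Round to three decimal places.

At the given point, x = 34.6 − 0.42(20)² + 0.0127(51000) − 2.9(34) = 34.6 − 168 + 647.7 − 98.6 = 415.7.
∂x/∂P_o = −2.9, so E_xy = -2.9·(34/415.7) ≈ -0.237.
E_xy < 0: the goods are complements.

-0.237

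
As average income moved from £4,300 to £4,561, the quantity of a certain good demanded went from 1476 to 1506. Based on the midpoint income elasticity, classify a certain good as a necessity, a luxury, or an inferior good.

%ΔQ = (1506 − 1476)/[(1476+1506)/2] = 30/1491 ≈ 0.0201.
%ΔI = (4,561 − 4,300)/[(4,300+4,561)/2] = 261/4430.5 ≈ 0.0589.
E_I = %ΔQ/%ΔI ≈ 0.342.
E_I ∈ (0,1): normal good (necessity).

necessity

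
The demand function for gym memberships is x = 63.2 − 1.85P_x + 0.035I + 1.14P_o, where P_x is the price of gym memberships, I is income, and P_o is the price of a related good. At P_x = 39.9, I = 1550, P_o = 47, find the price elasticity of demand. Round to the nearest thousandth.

-0.759

First evaluate x: 63.2 − 1.85(39.9) + 0.035(1550) + 1.14(47) = 63.2 − 73.815 + 54.25 + 53.58 = 97.215.
∂x/∂P_x = −1.85, so E_p = (−1.85)·(39.9/97.215) ≈ -0.759.
|E_p| < 1: demand is inelastic.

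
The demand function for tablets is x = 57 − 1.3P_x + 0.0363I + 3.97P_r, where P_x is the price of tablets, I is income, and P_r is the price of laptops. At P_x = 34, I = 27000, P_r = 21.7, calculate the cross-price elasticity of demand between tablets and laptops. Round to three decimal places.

0.080

At the given point, x = 57 − 1.3(34) + 0.0363(27000) + 3.97(21.7) = 57 − 44.2 + 980.1 + 86.149 = 1079.049.
∂x/∂P_r = +3.97, so E_xy = 3.97·(21.7/1079.049) ≈ 0.080.
E_xy > 0: the goods are substitutes.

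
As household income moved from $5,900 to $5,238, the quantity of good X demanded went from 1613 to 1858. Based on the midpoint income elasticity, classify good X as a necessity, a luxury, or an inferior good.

inferior

%ΔQ = (1858 − 1613)/[(1613+1858)/2] = 245/1735.5 ≈ 0.1412.
%ΔI = (5,238 − 5,900)/[(5,900+5,238)/2] = -662/5569 ≈ -0.1189.
E_I = %ΔQ/%ΔI ≈ -1.188.
E_I < 0: inferior good.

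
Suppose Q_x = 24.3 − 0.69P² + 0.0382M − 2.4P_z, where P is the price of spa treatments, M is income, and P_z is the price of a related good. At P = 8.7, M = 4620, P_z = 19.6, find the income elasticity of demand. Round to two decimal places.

First evaluate Q_x: 24.3 − 0.69(8.7)² + 0.0382(4620) − 2.4(19.6) = 24.3 − 52.2261 + 176.484 − 47.04 = 101.5179.
∂Q_x/∂M = +0.0382, so E_I = 0.0382·(4620/101.5179) ≈ 1.74.
E_I > 1: normal good (luxury).

1.74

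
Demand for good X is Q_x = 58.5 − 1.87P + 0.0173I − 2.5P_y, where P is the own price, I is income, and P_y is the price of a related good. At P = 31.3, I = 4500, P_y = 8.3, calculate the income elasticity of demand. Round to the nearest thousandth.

1.364

Substituting, Q_x = 58.5 − 1.87(31.3) + 0.0173(4500) − 2.5(8.3) = 58.5 − 58.531 + 77.85 − 20.75 = 57.069.
∂Q_x/∂I = +0.0173, so E_I = 0.0173·(4500/57.069) ≈ 1.364.
E_I > 1: normal good (luxury).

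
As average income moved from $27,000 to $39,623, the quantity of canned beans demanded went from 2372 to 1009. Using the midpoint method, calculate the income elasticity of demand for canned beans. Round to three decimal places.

%ΔQ = (1009 − 2372)/[(2372+1009)/2] = -1363/1690.5 ≈ -0.8063.
%ΔY = (39,623 − 27,000)/[(27,000+39,623)/2] = 12623/33311.5 ≈ 0.3789.
E_I = %ΔQ/%ΔY ≈ -2.128.
E_I < 0: inferior good.

-2.128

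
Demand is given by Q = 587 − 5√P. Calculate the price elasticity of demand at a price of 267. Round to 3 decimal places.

At P = 267, Q = 505.2993.
dQ/dP = −5/(2√P) = −5/(2·16.3401).
Point elasticity E = (dQ/dP)·(P/Q) = -0.153 × 267/505.2993 ≈ -0.081.
|E| < 1, so demand is inelastic at this price.

-0.081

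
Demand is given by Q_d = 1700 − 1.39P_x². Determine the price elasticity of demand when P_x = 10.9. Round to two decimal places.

At P_x = 10.9, Q_d = 1534.8541.
dQ_d/dP_x = −2·1.39·P_x = −30.302.
Point elasticity E = (dQ_d/dP_x)·(P_x/Q_d) = -30.302 × 10.9/1534.8541 ≈ -0.22.
|E| < 1, so demand is inelastic at this price.

-0.22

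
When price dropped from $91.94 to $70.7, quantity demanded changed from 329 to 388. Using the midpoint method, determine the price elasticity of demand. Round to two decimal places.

%Δq = (388 − 329)/[(329 + 388)/2] = 59/358.5 ≈ 0.1646.
%Δp = (70.7 − 91.94)/[(91.94 + 70.7)/2] = -21.24/81.32 ≈ -0.2612.
Arc elasticity E = %Δq/%Δp ≈ 0.1646/-0.2612 ≈ -0.63.
|E| < 1: demand is inelastic over this range.

-0.63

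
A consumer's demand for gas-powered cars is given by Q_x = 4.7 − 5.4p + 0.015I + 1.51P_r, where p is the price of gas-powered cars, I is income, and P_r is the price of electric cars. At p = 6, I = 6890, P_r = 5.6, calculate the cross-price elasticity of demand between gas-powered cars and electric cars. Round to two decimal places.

0.10

Evaluating quantity at (p, I, P_r) gives Q_x = 4.7 − 5.4(6) + 0.015(6890) + 1.51(5.6) = 4.7 − 32.4 + 103.35 + 8.456 = 84.106.
∂Q_x/∂P_r = +1.51, so E_xy = 1.51·(5.6/84.106) ≈ 0.10.
E_xy > 0: the goods are substitutes.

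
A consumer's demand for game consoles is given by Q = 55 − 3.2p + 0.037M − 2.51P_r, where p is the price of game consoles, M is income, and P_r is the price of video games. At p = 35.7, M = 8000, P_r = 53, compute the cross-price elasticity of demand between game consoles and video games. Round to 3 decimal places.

-1.282

Substituting, Q = 55 − 3.2(35.7) + 0.037(8000) − 2.51(53) = 55 − 114.24 + 296 − 133.03 = 103.73.
∂Q/∂P_r = −2.51, so E_xy = -2.51·(53/103.73) ≈ -1.282.
E_xy < 0: the goods are complements.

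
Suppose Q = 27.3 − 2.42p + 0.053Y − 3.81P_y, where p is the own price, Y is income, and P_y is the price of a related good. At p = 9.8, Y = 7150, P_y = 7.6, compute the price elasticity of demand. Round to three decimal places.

-0.067

First evaluate Q: 27.3 − 2.42(9.8) + 0.053(7150) − 3.81(7.6) = 27.3 − 23.716 + 378.95 − 28.956 = 353.578.
∂Q/∂p = −2.42, so E_p = (−2.42)·(9.8/353.578) ≈ -0.067.
|E_p| < 1: demand is inelastic.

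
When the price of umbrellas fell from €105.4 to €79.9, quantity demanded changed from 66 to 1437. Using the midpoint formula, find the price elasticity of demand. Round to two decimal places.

%Δq = (1437 − 66)/[(66 + 1437)/2] = 1371/751.5 ≈ 1.8244.
%ΔP = (79.9 − 105.4)/[(105.4 + 79.9)/2] = -25.5/92.65 ≈ -0.2752.
Arc elasticity E = %Δq/%ΔP ≈ 1.8244/-0.2752 ≈ -6.63.
|E| > 1: demand is elastic over this range.

-6.63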